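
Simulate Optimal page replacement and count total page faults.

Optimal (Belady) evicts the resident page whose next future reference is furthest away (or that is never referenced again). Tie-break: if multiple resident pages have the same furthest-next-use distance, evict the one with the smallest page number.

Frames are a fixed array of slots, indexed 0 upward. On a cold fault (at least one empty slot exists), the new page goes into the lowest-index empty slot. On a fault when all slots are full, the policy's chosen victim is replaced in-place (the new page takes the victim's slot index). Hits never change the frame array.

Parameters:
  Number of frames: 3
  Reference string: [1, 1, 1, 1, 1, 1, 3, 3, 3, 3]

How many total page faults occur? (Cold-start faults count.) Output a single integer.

Answer: 2

Derivation:
Step 0: ref 1 → FAULT, frames=[1,-,-]
Step 1: ref 1 → HIT, frames=[1,-,-]
Step 2: ref 1 → HIT, frames=[1,-,-]
Step 3: ref 1 → HIT, frames=[1,-,-]
Step 4: ref 1 → HIT, frames=[1,-,-]
Step 5: ref 1 → HIT, frames=[1,-,-]
Step 6: ref 3 → FAULT, frames=[1,3,-]
Step 7: ref 3 → HIT, frames=[1,3,-]
Step 8: ref 3 → HIT, frames=[1,3,-]
Step 9: ref 3 → HIT, frames=[1,3,-]
Total faults: 2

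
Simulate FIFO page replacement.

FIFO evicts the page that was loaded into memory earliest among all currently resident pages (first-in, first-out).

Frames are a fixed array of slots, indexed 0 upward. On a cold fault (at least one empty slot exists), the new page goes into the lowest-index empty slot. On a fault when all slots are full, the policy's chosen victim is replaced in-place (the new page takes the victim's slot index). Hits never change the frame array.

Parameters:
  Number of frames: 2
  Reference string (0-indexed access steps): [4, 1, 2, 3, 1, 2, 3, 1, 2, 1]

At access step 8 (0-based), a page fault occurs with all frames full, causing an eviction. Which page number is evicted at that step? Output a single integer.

Answer: 3

Derivation:
Step 0: ref 4 -> FAULT, frames=[4,-]
Step 1: ref 1 -> FAULT, frames=[4,1]
Step 2: ref 2 -> FAULT, evict 4, frames=[2,1]
Step 3: ref 3 -> FAULT, evict 1, frames=[2,3]
Step 4: ref 1 -> FAULT, evict 2, frames=[1,3]
Step 5: ref 2 -> FAULT, evict 3, frames=[1,2]
Step 6: ref 3 -> FAULT, evict 1, frames=[3,2]
Step 7: ref 1 -> FAULT, evict 2, frames=[3,1]
Step 8: ref 2 -> FAULT, evict 3, frames=[2,1]
At step 8: evicted page 3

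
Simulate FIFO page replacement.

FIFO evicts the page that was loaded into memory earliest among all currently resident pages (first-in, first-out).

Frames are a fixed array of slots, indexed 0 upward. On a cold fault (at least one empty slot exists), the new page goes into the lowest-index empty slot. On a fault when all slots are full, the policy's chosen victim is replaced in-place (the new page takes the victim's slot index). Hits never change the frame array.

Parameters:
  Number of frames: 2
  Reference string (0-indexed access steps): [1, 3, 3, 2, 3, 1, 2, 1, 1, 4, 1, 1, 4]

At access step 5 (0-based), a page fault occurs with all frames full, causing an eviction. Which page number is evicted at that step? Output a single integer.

Answer: 3

Derivation:
Step 0: ref 1 -> FAULT, frames=[1,-]
Step 1: ref 3 -> FAULT, frames=[1,3]
Step 2: ref 3 -> HIT, frames=[1,3]
Step 3: ref 2 -> FAULT, evict 1, frames=[2,3]
Step 4: ref 3 -> HIT, frames=[2,3]
Step 5: ref 1 -> FAULT, evict 3, frames=[2,1]
At step 5: evicted page 3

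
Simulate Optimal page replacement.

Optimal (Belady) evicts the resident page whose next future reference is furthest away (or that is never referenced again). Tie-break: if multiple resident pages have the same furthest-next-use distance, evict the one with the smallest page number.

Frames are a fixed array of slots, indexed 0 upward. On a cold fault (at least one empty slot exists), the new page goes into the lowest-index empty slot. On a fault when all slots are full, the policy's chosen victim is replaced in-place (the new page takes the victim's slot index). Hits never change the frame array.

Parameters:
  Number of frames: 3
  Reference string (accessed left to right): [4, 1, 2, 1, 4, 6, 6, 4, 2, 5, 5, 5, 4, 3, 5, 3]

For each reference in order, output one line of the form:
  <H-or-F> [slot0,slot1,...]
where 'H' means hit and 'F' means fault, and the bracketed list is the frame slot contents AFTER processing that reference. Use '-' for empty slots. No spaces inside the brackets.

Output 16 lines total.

F [4,-,-]
F [4,1,-]
F [4,1,2]
H [4,1,2]
H [4,1,2]
F [4,6,2]
H [4,6,2]
H [4,6,2]
H [4,6,2]
F [4,6,5]
H [4,6,5]
H [4,6,5]
H [4,6,5]
F [3,6,5]
H [3,6,5]
H [3,6,5]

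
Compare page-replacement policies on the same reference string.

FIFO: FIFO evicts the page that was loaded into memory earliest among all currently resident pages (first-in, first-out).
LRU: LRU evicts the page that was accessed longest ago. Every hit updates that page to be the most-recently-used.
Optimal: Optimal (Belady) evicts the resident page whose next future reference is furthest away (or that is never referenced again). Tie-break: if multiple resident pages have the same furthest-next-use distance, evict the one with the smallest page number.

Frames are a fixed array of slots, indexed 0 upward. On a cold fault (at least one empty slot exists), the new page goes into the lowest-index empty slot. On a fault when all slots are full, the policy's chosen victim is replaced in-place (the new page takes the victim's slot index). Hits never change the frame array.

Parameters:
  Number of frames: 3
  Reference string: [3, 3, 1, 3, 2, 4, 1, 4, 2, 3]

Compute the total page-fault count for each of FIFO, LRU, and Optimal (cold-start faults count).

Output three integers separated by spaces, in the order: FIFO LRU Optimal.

--- FIFO ---
  step 0: ref 3 -> FAULT, frames=[3,-,-] (faults so far: 1)
  step 1: ref 3 -> HIT, frames=[3,-,-] (faults so far: 1)
  step 2: ref 1 -> FAULT, frames=[3,1,-] (faults so far: 2)
  step 3: ref 3 -> HIT, frames=[3,1,-] (faults so far: 2)
  step 4: ref 2 -> FAULT, frames=[3,1,2] (faults so far: 3)
  step 5: ref 4 -> FAULT, evict 3, frames=[4,1,2] (faults so far: 4)
  step 6: ref 1 -> HIT, frames=[4,1,2] (faults so far: 4)
  step 7: ref 4 -> HIT, frames=[4,1,2] (faults so far: 4)
  step 8: ref 2 -> HIT, frames=[4,1,2] (faults so far: 4)
  step 9: ref 3 -> FAULT, evict 1, frames=[4,3,2] (faults so far: 5)
  FIFO total faults: 5
--- LRU ---
  step 0: ref 3 -> FAULT, frames=[3,-,-] (faults so far: 1)
  step 1: ref 3 -> HIT, frames=[3,-,-] (faults so far: 1)
  step 2: ref 1 -> FAULT, frames=[3,1,-] (faults so far: 2)
  step 3: ref 3 -> HIT, frames=[3,1,-] (faults so far: 2)
  step 4: ref 2 -> FAULT, frames=[3,1,2] (faults so far: 3)
  step 5: ref 4 -> FAULT, evict 1, frames=[3,4,2] (faults so far: 4)
  step 6: ref 1 -> FAULT, evict 3, frames=[1,4,2] (faults so far: 5)
  step 7: ref 4 -> HIT, frames=[1,4,2] (faults so far: 5)
  step 8: ref 2 -> HIT, frames=[1,4,2] (faults so far: 5)
  step 9: ref 3 -> FAULT, evict 1, frames=[3,4,2] (faults so far: 6)
  LRU total faults: 6
--- Optimal ---
  step 0: ref 3 -> FAULT, frames=[3,-,-] (faults so far: 1)
  step 1: ref 3 -> HIT, frames=[3,-,-] (faults so far: 1)
  step 2: ref 1 -> FAULT, frames=[3,1,-] (faults so far: 2)
  step 3: ref 3 -> HIT, frames=[3,1,-] (faults so far: 2)
  step 4: ref 2 -> FAULT, frames=[3,1,2] (faults so far: 3)
  step 5: ref 4 -> FAULT, evict 3, frames=[4,1,2] (faults so far: 4)
  step 6: ref 1 -> HIT, frames=[4,1,2] (faults so far: 4)
  step 7: ref 4 -> HIT, frames=[4,1,2] (faults so far: 4)
  step 8: ref 2 -> HIT, frames=[4,1,2] (faults so far: 4)
  step 9: ref 3 -> FAULT, evict 1, frames=[4,3,2] (faults so far: 5)
  Optimal total faults: 5

Answer: 5 6 5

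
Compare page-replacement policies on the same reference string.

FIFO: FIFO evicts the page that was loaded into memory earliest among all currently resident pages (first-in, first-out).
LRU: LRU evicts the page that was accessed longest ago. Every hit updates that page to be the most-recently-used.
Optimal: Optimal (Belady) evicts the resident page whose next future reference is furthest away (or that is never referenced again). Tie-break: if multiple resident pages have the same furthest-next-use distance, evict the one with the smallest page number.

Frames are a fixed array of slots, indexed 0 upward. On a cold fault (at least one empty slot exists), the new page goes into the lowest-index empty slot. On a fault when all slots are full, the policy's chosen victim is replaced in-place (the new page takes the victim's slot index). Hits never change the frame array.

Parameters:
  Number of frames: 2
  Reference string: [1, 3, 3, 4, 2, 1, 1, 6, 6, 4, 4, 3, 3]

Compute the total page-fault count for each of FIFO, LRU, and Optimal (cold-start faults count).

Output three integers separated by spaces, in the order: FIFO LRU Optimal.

Answer: 8 8 7

Derivation:
--- FIFO ---
  step 0: ref 1 -> FAULT, frames=[1,-] (faults so far: 1)
  step 1: ref 3 -> FAULT, frames=[1,3] (faults so far: 2)
  step 2: ref 3 -> HIT, frames=[1,3] (faults so far: 2)
  step 3: ref 4 -> FAULT, evict 1, frames=[4,3] (faults so far: 3)
  step 4: ref 2 -> FAULT, evict 3, frames=[4,2] (faults so far: 4)
  step 5: ref 1 -> FAULT, evict 4, frames=[1,2] (faults so far: 5)
  step 6: ref 1 -> HIT, frames=[1,2] (faults so far: 5)
  step 7: ref 6 -> FAULT, evict 2, frames=[1,6] (faults so far: 6)
  step 8: ref 6 -> HIT, frames=[1,6] (faults so far: 6)
  step 9: ref 4 -> FAULT, evict 1, frames=[4,6] (faults so far: 7)
  step 10: ref 4 -> HIT, frames=[4,6] (faults so far: 7)
  step 11: ref 3 -> FAULT, evict 6, frames=[4,3] (faults so far: 8)
  step 12: ref 3 -> HIT, frames=[4,3] (faults so far: 8)
  FIFO total faults: 8
--- LRU ---
  step 0: ref 1 -> FAULT, frames=[1,-] (faults so far: 1)
  step 1: ref 3 -> FAULT, frames=[1,3] (faults so far: 2)
  step 2: ref 3 -> HIT, frames=[1,3] (faults so far: 2)
  step 3: ref 4 -> FAULT, evict 1, frames=[4,3] (faults so far: 3)
  step 4: ref 2 -> FAULT, evict 3, frames=[4,2] (faults so far: 4)
  step 5: ref 1 -> FAULT, evict 4, frames=[1,2] (faults so far: 5)
  step 6: ref 1 -> HIT, frames=[1,2] (faults so far: 5)
  step 7: ref 6 -> FAULT, evict 2, frames=[1,6] (faults so far: 6)
  step 8: ref 6 -> HIT, frames=[1,6] (faults so far: 6)
  step 9: ref 4 -> FAULT, evict 1, frames=[4,6] (faults so far: 7)
  step 10: ref 4 -> HIT, frames=[4,6] (faults so far: 7)
  step 11: ref 3 -> FAULT, evict 6, frames=[4,3] (faults so far: 8)
  step 12: ref 3 -> HIT, frames=[4,3] (faults so far: 8)
  LRU total faults: 8
--- Optimal ---
  step 0: ref 1 -> FAULT, frames=[1,-] (faults so far: 1)
  step 1: ref 3 -> FAULT, frames=[1,3] (faults so far: 2)
  step 2: ref 3 -> HIT, frames=[1,3] (faults so far: 2)
  step 3: ref 4 -> FAULT, evict 3, frames=[1,4] (faults so far: 3)
  step 4: ref 2 -> FAULT, evict 4, frames=[1,2] (faults so far: 4)
  step 5: ref 1 -> HIT, frames=[1,2] (faults so far: 4)
  step 6: ref 1 -> HIT, frames=[1,2] (faults so far: 4)
  step 7: ref 6 -> FAULT, evict 1, frames=[6,2] (faults so far: 5)
  step 8: ref 6 -> HIT, frames=[6,2] (faults so far: 5)
  step 9: ref 4 -> FAULT, evict 2, frames=[6,4] (faults so far: 6)
  step 10: ref 4 -> HIT, frames=[6,4] (faults so far: 6)
  step 11: ref 3 -> FAULT, evict 4, frames=[6,3] (faults so far: 7)
  step 12: ref 3 -> HIT, frames=[6,3] (faults so far: 7)
  Optimal total faults: 7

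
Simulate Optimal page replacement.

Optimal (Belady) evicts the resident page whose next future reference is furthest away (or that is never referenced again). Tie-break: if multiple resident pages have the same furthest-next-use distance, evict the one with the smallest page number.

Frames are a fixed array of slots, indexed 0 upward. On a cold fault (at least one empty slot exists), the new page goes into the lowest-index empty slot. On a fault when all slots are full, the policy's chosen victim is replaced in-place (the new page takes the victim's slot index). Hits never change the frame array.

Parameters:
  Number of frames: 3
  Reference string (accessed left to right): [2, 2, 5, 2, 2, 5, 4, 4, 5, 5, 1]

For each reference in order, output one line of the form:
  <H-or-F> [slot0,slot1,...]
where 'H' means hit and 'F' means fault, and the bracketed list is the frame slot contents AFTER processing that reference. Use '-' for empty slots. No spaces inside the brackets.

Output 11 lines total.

F [2,-,-]
H [2,-,-]
F [2,5,-]
H [2,5,-]
H [2,5,-]
H [2,5,-]
F [2,5,4]
H [2,5,4]
H [2,5,4]
H [2,5,4]
F [1,5,4]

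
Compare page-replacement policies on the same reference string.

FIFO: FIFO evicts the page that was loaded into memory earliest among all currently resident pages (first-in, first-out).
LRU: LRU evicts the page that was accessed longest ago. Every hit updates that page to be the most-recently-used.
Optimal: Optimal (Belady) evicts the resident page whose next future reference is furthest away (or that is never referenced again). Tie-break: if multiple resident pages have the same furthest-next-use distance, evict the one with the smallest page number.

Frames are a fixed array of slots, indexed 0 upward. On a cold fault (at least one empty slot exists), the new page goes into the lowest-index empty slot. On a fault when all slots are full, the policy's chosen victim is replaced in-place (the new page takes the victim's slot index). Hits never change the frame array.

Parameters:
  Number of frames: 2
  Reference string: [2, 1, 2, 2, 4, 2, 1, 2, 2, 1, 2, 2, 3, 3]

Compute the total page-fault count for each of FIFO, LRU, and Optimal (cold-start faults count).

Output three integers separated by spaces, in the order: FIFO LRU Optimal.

--- FIFO ---
  step 0: ref 2 -> FAULT, frames=[2,-] (faults so far: 1)
  step 1: ref 1 -> FAULT, frames=[2,1] (faults so far: 2)
  step 2: ref 2 -> HIT, frames=[2,1] (faults so far: 2)
  step 3: ref 2 -> HIT, frames=[2,1] (faults so far: 2)
  step 4: ref 4 -> FAULT, evict 2, frames=[4,1] (faults so far: 3)
  step 5: ref 2 -> FAULT, evict 1, frames=[4,2] (faults so far: 4)
  step 6: ref 1 -> FAULT, evict 4, frames=[1,2] (faults so far: 5)
  step 7: ref 2 -> HIT, frames=[1,2] (faults so far: 5)
  step 8: ref 2 -> HIT, frames=[1,2] (faults so far: 5)
  step 9: ref 1 -> HIT, frames=[1,2] (faults so far: 5)
  step 10: ref 2 -> HIT, frames=[1,2] (faults so far: 5)
  step 11: ref 2 -> HIT, frames=[1,2] (faults so far: 5)
  step 12: ref 3 -> FAULT, evict 2, frames=[1,3] (faults so far: 6)
  step 13: ref 3 -> HIT, frames=[1,3] (faults so far: 6)
  FIFO total faults: 6
--- LRU ---
  step 0: ref 2 -> FAULT, frames=[2,-] (faults so far: 1)
  step 1: ref 1 -> FAULT, frames=[2,1] (faults so far: 2)
  step 2: ref 2 -> HIT, frames=[2,1] (faults so far: 2)
  step 3: ref 2 -> HIT, frames=[2,1] (faults so far: 2)
  step 4: ref 4 -> FAULT, evict 1, frames=[2,4] (faults so far: 3)
  step 5: ref 2 -> HIT, frames=[2,4] (faults so far: 3)
  step 6: ref 1 -> FAULT, evict 4, frames=[2,1] (faults so far: 4)
  step 7: ref 2 -> HIT, frames=[2,1] (faults so far: 4)
  step 8: ref 2 -> HIT, frames=[2,1] (faults so far: 4)
  step 9: ref 1 -> HIT, frames=[2,1] (faults so far: 4)
  step 10: ref 2 -> HIT, frames=[2,1] (faults so far: 4)
  step 11: ref 2 -> HIT, frames=[2,1] (faults so far: 4)
  step 12: ref 3 -> FAULT, evict 1, frames=[2,3] (faults so far: 5)
  step 13: ref 3 -> HIT, frames=[2,3] (faults so far: 5)
  LRU total faults: 5
--- Optimal ---
  step 0: ref 2 -> FAULT, frames=[2,-] (faults so far: 1)
  step 1: ref 1 -> FAULT, frames=[2,1] (faults so far: 2)
  step 2: ref 2 -> HIT, frames=[2,1] (faults so far: 2)
  step 3: ref 2 -> HIT, frames=[2,1] (faults so far: 2)
  step 4: ref 4 -> FAULT, evict 1, frames=[2,4] (faults so far: 3)
  step 5: ref 2 -> HIT, frames=[2,4] (faults so far: 3)
  step 6: ref 1 -> FAULT, evict 4, frames=[2,1] (faults so far: 4)
  step 7: ref 2 -> HIT, frames=[2,1] (faults so far: 4)
  step 8: ref 2 -> HIT, frames=[2,1] (faults so far: 4)
  step 9: ref 1 -> HIT, frames=[2,1] (faults so far: 4)
  step 10: ref 2 -> HIT, frames=[2,1] (faults so far: 4)
  step 11: ref 2 -> HIT, frames=[2,1] (faults so far: 4)
  step 12: ref 3 -> FAULT, evict 1, frames=[2,3] (faults so far: 5)
  step 13: ref 3 -> HIT, frames=[2,3] (faults so far: 5)
  Optimal total faults: 5

Answer: 6 5 5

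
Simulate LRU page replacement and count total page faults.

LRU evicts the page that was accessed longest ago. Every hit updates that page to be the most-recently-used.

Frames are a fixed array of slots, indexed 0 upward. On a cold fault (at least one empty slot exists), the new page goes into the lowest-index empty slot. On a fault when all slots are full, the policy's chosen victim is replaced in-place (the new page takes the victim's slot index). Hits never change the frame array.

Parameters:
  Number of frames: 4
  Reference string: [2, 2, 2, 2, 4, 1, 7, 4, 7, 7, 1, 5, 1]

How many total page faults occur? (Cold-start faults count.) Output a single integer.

Step 0: ref 2 → FAULT, frames=[2,-,-,-]
Step 1: ref 2 → HIT, frames=[2,-,-,-]
Step 2: ref 2 → HIT, frames=[2,-,-,-]
Step 3: ref 2 → HIT, frames=[2,-,-,-]
Step 4: ref 4 → FAULT, frames=[2,4,-,-]
Step 5: ref 1 → FAULT, frames=[2,4,1,-]
Step 6: ref 7 → FAULT, frames=[2,4,1,7]
Step 7: ref 4 → HIT, frames=[2,4,1,7]
Step 8: ref 7 → HIT, frames=[2,4,1,7]
Step 9: ref 7 → HIT, frames=[2,4,1,7]
Step 10: ref 1 → HIT, frames=[2,4,1,7]
Step 11: ref 5 → FAULT (evict 2), frames=[5,4,1,7]
Step 12: ref 1 → HIT, frames=[5,4,1,7]
Total faults: 5

Answer: 5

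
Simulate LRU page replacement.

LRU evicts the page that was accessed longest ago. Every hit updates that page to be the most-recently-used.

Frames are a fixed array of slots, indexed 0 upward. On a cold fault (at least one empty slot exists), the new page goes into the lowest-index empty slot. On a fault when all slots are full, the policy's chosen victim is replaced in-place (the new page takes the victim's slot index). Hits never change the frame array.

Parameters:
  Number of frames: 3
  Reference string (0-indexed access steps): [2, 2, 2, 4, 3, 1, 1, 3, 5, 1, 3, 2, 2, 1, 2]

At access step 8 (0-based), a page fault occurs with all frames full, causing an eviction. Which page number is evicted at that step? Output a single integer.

Answer: 4

Derivation:
Step 0: ref 2 -> FAULT, frames=[2,-,-]
Step 1: ref 2 -> HIT, frames=[2,-,-]
Step 2: ref 2 -> HIT, frames=[2,-,-]
Step 3: ref 4 -> FAULT, frames=[2,4,-]
Step 4: ref 3 -> FAULT, frames=[2,4,3]
Step 5: ref 1 -> FAULT, evict 2, frames=[1,4,3]
Step 6: ref 1 -> HIT, frames=[1,4,3]
Step 7: ref 3 -> HIT, frames=[1,4,3]
Step 8: ref 5 -> FAULT, evict 4, frames=[1,5,3]
At step 8: evicted page 4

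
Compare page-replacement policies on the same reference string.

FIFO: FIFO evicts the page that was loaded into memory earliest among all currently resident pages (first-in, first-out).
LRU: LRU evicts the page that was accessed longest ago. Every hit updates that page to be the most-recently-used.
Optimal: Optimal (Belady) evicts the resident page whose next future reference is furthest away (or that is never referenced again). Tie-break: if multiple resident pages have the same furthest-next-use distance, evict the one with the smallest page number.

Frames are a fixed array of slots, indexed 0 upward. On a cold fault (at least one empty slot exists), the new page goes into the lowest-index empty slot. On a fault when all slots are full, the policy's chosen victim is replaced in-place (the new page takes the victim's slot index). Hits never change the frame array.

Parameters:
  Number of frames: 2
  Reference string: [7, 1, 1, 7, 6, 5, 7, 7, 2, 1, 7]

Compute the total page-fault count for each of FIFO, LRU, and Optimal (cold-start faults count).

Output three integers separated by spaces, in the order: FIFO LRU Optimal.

Answer: 8 8 6

Derivation:
--- FIFO ---
  step 0: ref 7 -> FAULT, frames=[7,-] (faults so far: 1)
  step 1: ref 1 -> FAULT, frames=[7,1] (faults so far: 2)
  step 2: ref 1 -> HIT, frames=[7,1] (faults so far: 2)
  step 3: ref 7 -> HIT, frames=[7,1] (faults so far: 2)
  step 4: ref 6 -> FAULT, evict 7, frames=[6,1] (faults so far: 3)
  step 5: ref 5 -> FAULT, evict 1, frames=[6,5] (faults so far: 4)
  step 6: ref 7 -> FAULT, evict 6, frames=[7,5] (faults so far: 5)
  step 7: ref 7 -> HIT, frames=[7,5] (faults so far: 5)
  step 8: ref 2 -> FAULT, evict 5, frames=[7,2] (faults so far: 6)
  step 9: ref 1 -> FAULT, evict 7, frames=[1,2] (faults so far: 7)
  step 10: ref 7 -> FAULT, evict 2, frames=[1,7] (faults so far: 8)
  FIFO total faults: 8
--- LRU ---
  step 0: ref 7 -> FAULT, frames=[7,-] (faults so far: 1)
  step 1: ref 1 -> FAULT, frames=[7,1] (faults so far: 2)
  step 2: ref 1 -> HIT, frames=[7,1] (faults so far: 2)
  step 3: ref 7 -> HIT, frames=[7,1] (faults so far: 2)
  step 4: ref 6 -> FAULT, evict 1, frames=[7,6] (faults so far: 3)
  step 5: ref 5 -> FAULT, evict 7, frames=[5,6] (faults so far: 4)
  step 6: ref 7 -> FAULT, evict 6, frames=[5,7] (faults so far: 5)
  step 7: ref 7 -> HIT, frames=[5,7] (faults so far: 5)
  step 8: ref 2 -> FAULT, evict 5, frames=[2,7] (faults so far: 6)
  step 9: ref 1 -> FAULT, evict 7, frames=[2,1] (faults so far: 7)
  step 10: ref 7 -> FAULT, evict 2, frames=[7,1] (faults so far: 8)
  LRU total faults: 8
--- Optimal ---
  step 0: ref 7 -> FAULT, frames=[7,-] (faults so far: 1)
  step 1: ref 1 -> FAULT, frames=[7,1] (faults so far: 2)
  step 2: ref 1 -> HIT, frames=[7,1] (faults so far: 2)
  step 3: ref 7 -> HIT, frames=[7,1] (faults so far: 2)
  step 4: ref 6 -> FAULT, evict 1, frames=[7,6] (faults so far: 3)
  step 5: ref 5 -> FAULT, evict 6, frames=[7,5] (faults so far: 4)
  step 6: ref 7 -> HIT, frames=[7,5] (faults so far: 4)
  step 7: ref 7 -> HIT, frames=[7,5] (faults so far: 4)
  step 8: ref 2 -> FAULT, evict 5, frames=[7,2] (faults so far: 5)
  step 9: ref 1 -> FAULT, evict 2, frames=[7,1] (faults so far: 6)
  step 10: ref 7 -> HIT, frames=[7,1] (faults so far: 6)
  Optimal total faults: 6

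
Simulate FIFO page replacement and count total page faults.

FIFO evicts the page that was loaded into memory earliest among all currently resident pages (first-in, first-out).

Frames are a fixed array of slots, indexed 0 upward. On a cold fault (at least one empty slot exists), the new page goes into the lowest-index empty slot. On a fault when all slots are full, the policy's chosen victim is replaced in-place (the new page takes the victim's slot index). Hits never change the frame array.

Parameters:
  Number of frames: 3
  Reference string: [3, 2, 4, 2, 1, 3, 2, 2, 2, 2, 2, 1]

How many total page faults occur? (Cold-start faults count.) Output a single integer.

Answer: 6

Derivation:
Step 0: ref 3 → FAULT, frames=[3,-,-]
Step 1: ref 2 → FAULT, frames=[3,2,-]
Step 2: ref 4 → FAULT, frames=[3,2,4]
Step 3: ref 2 → HIT, frames=[3,2,4]
Step 4: ref 1 → FAULT (evict 3), frames=[1,2,4]
Step 5: ref 3 → FAULT (evict 2), frames=[1,3,4]
Step 6: ref 2 → FAULT (evict 4), frames=[1,3,2]
Step 7: ref 2 → HIT, frames=[1,3,2]
Step 8: ref 2 → HIT, frames=[1,3,2]
Step 9: ref 2 → HIT, frames=[1,3,2]
Step 10: ref 2 → HIT, frames=[1,3,2]
Step 11: ref 1 → HIT, frames=[1,3,2]
Total faults: 6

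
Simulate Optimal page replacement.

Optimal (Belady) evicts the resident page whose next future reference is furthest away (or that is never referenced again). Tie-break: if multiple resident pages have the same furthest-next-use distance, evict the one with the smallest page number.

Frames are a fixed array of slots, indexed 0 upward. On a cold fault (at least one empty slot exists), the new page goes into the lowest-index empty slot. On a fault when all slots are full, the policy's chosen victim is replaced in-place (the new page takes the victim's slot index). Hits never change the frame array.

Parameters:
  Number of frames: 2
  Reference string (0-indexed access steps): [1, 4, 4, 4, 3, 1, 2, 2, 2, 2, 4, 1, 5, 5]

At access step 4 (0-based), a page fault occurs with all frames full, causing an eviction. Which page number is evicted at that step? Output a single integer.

Answer: 4

Derivation:
Step 0: ref 1 -> FAULT, frames=[1,-]
Step 1: ref 4 -> FAULT, frames=[1,4]
Step 2: ref 4 -> HIT, frames=[1,4]
Step 3: ref 4 -> HIT, frames=[1,4]
Step 4: ref 3 -> FAULT, evict 4, frames=[1,3]
At step 4: evicted page 4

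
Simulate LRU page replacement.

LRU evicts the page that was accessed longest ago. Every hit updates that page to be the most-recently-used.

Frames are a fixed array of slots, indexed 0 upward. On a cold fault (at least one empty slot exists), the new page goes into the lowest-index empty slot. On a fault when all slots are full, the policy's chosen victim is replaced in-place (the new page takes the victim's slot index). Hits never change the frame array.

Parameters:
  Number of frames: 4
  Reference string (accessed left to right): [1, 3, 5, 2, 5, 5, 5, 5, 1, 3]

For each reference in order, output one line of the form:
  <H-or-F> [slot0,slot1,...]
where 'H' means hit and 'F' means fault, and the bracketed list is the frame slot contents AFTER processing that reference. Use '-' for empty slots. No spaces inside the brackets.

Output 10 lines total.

F [1,-,-,-]
F [1,3,-,-]
F [1,3,5,-]
F [1,3,5,2]
H [1,3,5,2]
H [1,3,5,2]
H [1,3,5,2]
H [1,3,5,2]
H [1,3,5,2]
H [1,3,5,2]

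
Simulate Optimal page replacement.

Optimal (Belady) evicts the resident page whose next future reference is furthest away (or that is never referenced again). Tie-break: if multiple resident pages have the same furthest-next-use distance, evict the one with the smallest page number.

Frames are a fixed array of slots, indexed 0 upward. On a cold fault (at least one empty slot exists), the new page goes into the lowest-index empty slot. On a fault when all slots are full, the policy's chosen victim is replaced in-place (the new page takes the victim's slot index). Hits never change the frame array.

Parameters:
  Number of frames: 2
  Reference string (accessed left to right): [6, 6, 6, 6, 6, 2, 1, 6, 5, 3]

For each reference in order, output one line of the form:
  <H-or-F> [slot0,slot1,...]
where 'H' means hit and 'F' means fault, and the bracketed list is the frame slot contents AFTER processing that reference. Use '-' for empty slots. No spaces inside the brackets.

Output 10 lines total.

F [6,-]
H [6,-]
H [6,-]
H [6,-]
H [6,-]
F [6,2]
F [6,1]
H [6,1]
F [6,5]
F [6,3]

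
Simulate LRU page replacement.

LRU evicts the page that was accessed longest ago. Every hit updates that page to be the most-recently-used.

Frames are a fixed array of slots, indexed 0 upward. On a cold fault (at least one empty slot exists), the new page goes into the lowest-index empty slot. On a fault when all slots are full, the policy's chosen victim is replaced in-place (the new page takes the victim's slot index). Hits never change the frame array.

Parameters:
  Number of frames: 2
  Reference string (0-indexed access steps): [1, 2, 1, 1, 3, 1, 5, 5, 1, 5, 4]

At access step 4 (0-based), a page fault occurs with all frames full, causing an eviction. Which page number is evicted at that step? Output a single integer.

Step 0: ref 1 -> FAULT, frames=[1,-]
Step 1: ref 2 -> FAULT, frames=[1,2]
Step 2: ref 1 -> HIT, frames=[1,2]
Step 3: ref 1 -> HIT, frames=[1,2]
Step 4: ref 3 -> FAULT, evict 2, frames=[1,3]
At step 4: evicted page 2

Answer: 2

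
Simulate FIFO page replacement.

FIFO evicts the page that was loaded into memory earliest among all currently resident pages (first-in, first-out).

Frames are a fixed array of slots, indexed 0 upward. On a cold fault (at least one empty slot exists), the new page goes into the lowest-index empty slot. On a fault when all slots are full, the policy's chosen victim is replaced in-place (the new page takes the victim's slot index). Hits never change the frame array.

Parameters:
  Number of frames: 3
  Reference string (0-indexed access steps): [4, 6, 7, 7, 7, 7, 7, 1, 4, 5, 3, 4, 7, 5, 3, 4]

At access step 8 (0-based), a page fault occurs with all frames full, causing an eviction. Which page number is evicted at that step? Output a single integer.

Step 0: ref 4 -> FAULT, frames=[4,-,-]
Step 1: ref 6 -> FAULT, frames=[4,6,-]
Step 2: ref 7 -> FAULT, frames=[4,6,7]
Step 3: ref 7 -> HIT, frames=[4,6,7]
Step 4: ref 7 -> HIT, frames=[4,6,7]
Step 5: ref 7 -> HIT, frames=[4,6,7]
Step 6: ref 7 -> HIT, frames=[4,6,7]
Step 7: ref 1 -> FAULT, evict 4, frames=[1,6,7]
Step 8: ref 4 -> FAULT, evict 6, frames=[1,4,7]
At step 8: evicted page 6

Answer: 6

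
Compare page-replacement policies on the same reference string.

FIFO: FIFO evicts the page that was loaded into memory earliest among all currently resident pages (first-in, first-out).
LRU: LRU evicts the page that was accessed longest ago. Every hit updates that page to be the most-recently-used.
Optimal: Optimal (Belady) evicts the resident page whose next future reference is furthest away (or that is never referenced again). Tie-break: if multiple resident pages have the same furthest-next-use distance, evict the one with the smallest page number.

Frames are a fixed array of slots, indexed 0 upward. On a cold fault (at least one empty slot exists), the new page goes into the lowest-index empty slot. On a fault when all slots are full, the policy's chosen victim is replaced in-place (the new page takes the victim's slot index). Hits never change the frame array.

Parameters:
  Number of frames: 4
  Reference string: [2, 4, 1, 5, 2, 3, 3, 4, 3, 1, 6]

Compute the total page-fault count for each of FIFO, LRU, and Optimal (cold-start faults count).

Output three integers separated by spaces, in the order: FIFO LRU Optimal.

Answer: 6 8 6

Derivation:
--- FIFO ---
  step 0: ref 2 -> FAULT, frames=[2,-,-,-] (faults so far: 1)
  step 1: ref 4 -> FAULT, frames=[2,4,-,-] (faults so far: 2)
  step 2: ref 1 -> FAULT, frames=[2,4,1,-] (faults so far: 3)
  step 3: ref 5 -> FAULT, frames=[2,4,1,5] (faults so far: 4)
  step 4: ref 2 -> HIT, frames=[2,4,1,5] (faults so far: 4)
  step 5: ref 3 -> FAULT, evict 2, frames=[3,4,1,5] (faults so far: 5)
  step 6: ref 3 -> HIT, frames=[3,4,1,5] (faults so far: 5)
  step 7: ref 4 -> HIT, frames=[3,4,1,5] (faults so far: 5)
  step 8: ref 3 -> HIT, frames=[3,4,1,5] (faults so far: 5)
  step 9: ref 1 -> HIT, frames=[3,4,1,5] (faults so far: 5)
  step 10: ref 6 -> FAULT, evict 4, frames=[3,6,1,5] (faults so far: 6)
  FIFO total faults: 6
--- LRU ---
  step 0: ref 2 -> FAULT, frames=[2,-,-,-] (faults so far: 1)
  step 1: ref 4 -> FAULT, frames=[2,4,-,-] (faults so far: 2)
  step 2: ref 1 -> FAULT, frames=[2,4,1,-] (faults so far: 3)
  step 3: ref 5 -> FAULT, frames=[2,4,1,5] (faults so far: 4)
  step 4: ref 2 -> HIT, frames=[2,4,1,5] (faults so far: 4)
  step 5: ref 3 -> FAULT, evict 4, frames=[2,3,1,5] (faults so far: 5)
  step 6: ref 3 -> HIT, frames=[2,3,1,5] (faults so far: 5)
  step 7: ref 4 -> FAULT, evict 1, frames=[2,3,4,5] (faults so far: 6)
  step 8: ref 3 -> HIT, frames=[2,3,4,5] (faults so far: 6)
  step 9: ref 1 -> FAULT, evict 5, frames=[2,3,4,1] (faults so far: 7)
  step 10: ref 6 -> FAULT, evict 2, frames=[6,3,4,1] (faults so far: 8)
  LRU total faults: 8
--- Optimal ---
  step 0: ref 2 -> FAULT, frames=[2,-,-,-] (faults so far: 1)
  step 1: ref 4 -> FAULT, frames=[2,4,-,-] (faults so far: 2)
  step 2: ref 1 -> FAULT, frames=[2,4,1,-] (faults so far: 3)
  step 3: ref 5 -> FAULT, frames=[2,4,1,5] (faults so far: 4)
  step 4: ref 2 -> HIT, frames=[2,4,1,5] (faults so far: 4)
  step 5: ref 3 -> FAULT, evict 2, frames=[3,4,1,5] (faults so far: 5)
  step 6: ref 3 -> HIT, frames=[3,4,1,5] (faults so far: 5)
  step 7: ref 4 -> HIT, frames=[3,4,1,5] (faults so far: 5)
  step 8: ref 3 -> HIT, frames=[3,4,1,5] (faults so far: 5)
  step 9: ref 1 -> HIT, frames=[3,4,1,5] (faults so far: 5)
  step 10: ref 6 -> FAULT, evict 1, frames=[3,4,6,5] (faults so far: 6)
  Optimal total faults: 6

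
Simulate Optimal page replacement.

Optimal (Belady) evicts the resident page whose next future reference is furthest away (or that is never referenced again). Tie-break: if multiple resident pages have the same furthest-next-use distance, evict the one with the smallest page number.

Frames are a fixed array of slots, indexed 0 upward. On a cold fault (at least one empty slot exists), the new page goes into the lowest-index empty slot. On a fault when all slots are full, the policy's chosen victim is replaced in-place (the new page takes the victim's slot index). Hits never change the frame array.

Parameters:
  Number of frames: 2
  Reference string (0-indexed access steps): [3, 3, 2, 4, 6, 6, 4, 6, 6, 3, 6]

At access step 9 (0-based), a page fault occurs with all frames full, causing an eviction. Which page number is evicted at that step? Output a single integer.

Step 0: ref 3 -> FAULT, frames=[3,-]
Step 1: ref 3 -> HIT, frames=[3,-]
Step 2: ref 2 -> FAULT, frames=[3,2]
Step 3: ref 4 -> FAULT, evict 2, frames=[3,4]
Step 4: ref 6 -> FAULT, evict 3, frames=[6,4]
Step 5: ref 6 -> HIT, frames=[6,4]
Step 6: ref 4 -> HIT, frames=[6,4]
Step 7: ref 6 -> HIT, frames=[6,4]
Step 8: ref 6 -> HIT, frames=[6,4]
Step 9: ref 3 -> FAULT, evict 4, frames=[6,3]
At step 9: evicted page 4

Answer: 4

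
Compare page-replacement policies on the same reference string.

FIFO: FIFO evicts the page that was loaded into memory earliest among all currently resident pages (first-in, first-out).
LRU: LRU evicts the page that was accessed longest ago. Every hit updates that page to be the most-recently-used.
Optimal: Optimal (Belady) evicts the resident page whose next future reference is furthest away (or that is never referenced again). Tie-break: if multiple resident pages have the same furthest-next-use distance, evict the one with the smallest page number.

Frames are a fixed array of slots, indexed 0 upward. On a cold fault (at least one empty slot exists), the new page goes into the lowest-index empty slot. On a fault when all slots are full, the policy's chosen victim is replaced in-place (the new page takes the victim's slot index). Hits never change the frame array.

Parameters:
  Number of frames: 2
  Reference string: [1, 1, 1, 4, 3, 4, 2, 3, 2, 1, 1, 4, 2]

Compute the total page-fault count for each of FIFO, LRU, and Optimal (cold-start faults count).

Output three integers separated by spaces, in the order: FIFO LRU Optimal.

Answer: 7 8 6

Derivation:
--- FIFO ---
  step 0: ref 1 -> FAULT, frames=[1,-] (faults so far: 1)
  step 1: ref 1 -> HIT, frames=[1,-] (faults so far: 1)
  step 2: ref 1 -> HIT, frames=[1,-] (faults so far: 1)
  step 3: ref 4 -> FAULT, frames=[1,4] (faults so far: 2)
  step 4: ref 3 -> FAULT, evict 1, frames=[3,4] (faults so far: 3)
  step 5: ref 4 -> HIT, frames=[3,4] (faults so far: 3)
  step 6: ref 2 -> FAULT, evict 4, frames=[3,2] (faults so far: 4)
  step 7: ref 3 -> HIT, frames=[3,2] (faults so far: 4)
  step 8: ref 2 -> HIT, frames=[3,2] (faults so far: 4)
  step 9: ref 1 -> FAULT, evict 3, frames=[1,2] (faults so far: 5)
  step 10: ref 1 -> HIT, frames=[1,2] (faults so far: 5)
  step 11: ref 4 -> FAULT, evict 2, frames=[1,4] (faults so far: 6)
  step 12: ref 2 -> FAULT, evict 1, frames=[2,4] (faults so far: 7)
  FIFO total faults: 7
--- LRU ---
  step 0: ref 1 -> FAULT, frames=[1,-] (faults so far: 1)
  step 1: ref 1 -> HIT, frames=[1,-] (faults so far: 1)
  step 2: ref 1 -> HIT, frames=[1,-] (faults so far: 1)
  step 3: ref 4 -> FAULT, frames=[1,4] (faults so far: 2)
  step 4: ref 3 -> FAULT, evict 1, frames=[3,4] (faults so far: 3)
  step 5: ref 4 -> HIT, frames=[3,4] (faults so far: 3)
  step 6: ref 2 -> FAULT, evict 3, frames=[2,4] (faults so far: 4)
  step 7: ref 3 -> FAULT, evict 4, frames=[2,3] (faults so far: 5)
  step 8: ref 2 -> HIT, frames=[2,3] (faults so far: 5)
  step 9: ref 1 -> FAULT, evict 3, frames=[2,1] (faults so far: 6)
  step 10: ref 1 -> HIT, frames=[2,1] (faults so far: 6)
  step 11: ref 4 -> FAULT, evict 2, frames=[4,1] (faults so far: 7)
  step 12: ref 2 -> FAULT, evict 1, frames=[4,2] (faults so far: 8)
  LRU total faults: 8
--- Optimal ---
  step 0: ref 1 -> FAULT, frames=[1,-] (faults so far: 1)
  step 1: ref 1 -> HIT, frames=[1,-] (faults so far: 1)
  step 2: ref 1 -> HIT, frames=[1,-] (faults so far: 1)
  step 3: ref 4 -> FAULT, frames=[1,4] (faults so far: 2)
  step 4: ref 3 -> FAULT, evict 1, frames=[3,4] (faults so far: 3)
  step 5: ref 4 -> HIT, frames=[3,4] (faults so far: 3)
  step 6: ref 2 -> FAULT, evict 4, frames=[3,2] (faults so far: 4)
  step 7: ref 3 -> HIT, frames=[3,2] (faults so far: 4)
  step 8: ref 2 -> HIT, frames=[3,2] (faults so far: 4)
  step 9: ref 1 -> FAULT, evict 3, frames=[1,2] (faults so far: 5)
  step 10: ref 1 -> HIT, frames=[1,2] (faults so far: 5)
  step 11: ref 4 -> FAULT, evict 1, frames=[4,2] (faults so far: 6)
  step 12: ref 2 -> HIT, frames=[4,2] (faults so far: 6)
  Optimal total faults: 6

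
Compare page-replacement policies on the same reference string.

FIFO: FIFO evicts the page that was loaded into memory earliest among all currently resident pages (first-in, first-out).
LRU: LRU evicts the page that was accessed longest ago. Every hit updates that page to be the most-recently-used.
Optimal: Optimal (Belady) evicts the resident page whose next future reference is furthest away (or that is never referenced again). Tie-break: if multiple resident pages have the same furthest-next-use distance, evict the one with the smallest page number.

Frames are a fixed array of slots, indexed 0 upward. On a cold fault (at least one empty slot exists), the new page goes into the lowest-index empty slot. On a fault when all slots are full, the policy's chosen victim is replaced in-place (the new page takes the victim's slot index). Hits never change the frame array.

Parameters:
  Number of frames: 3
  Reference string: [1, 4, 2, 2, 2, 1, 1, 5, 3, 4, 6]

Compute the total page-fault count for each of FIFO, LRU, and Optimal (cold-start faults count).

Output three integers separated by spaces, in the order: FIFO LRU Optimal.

Answer: 7 7 6

Derivation:
--- FIFO ---
  step 0: ref 1 -> FAULT, frames=[1,-,-] (faults so far: 1)
  step 1: ref 4 -> FAULT, frames=[1,4,-] (faults so far: 2)
  step 2: ref 2 -> FAULT, frames=[1,4,2] (faults so far: 3)
  step 3: ref 2 -> HIT, frames=[1,4,2] (faults so far: 3)
  step 4: ref 2 -> HIT, frames=[1,4,2] (faults so far: 3)
  step 5: ref 1 -> HIT, frames=[1,4,2] (faults so far: 3)
  step 6: ref 1 -> HIT, frames=[1,4,2] (faults so far: 3)
  step 7: ref 5 -> FAULT, evict 1, frames=[5,4,2] (faults so far: 4)
  step 8: ref 3 -> FAULT, evict 4, frames=[5,3,2] (faults so far: 5)
  step 9: ref 4 -> FAULT, evict 2, frames=[5,3,4] (faults so far: 6)
  step 10: ref 6 -> FAULT, evict 5, frames=[6,3,4] (faults so far: 7)
  FIFO total faults: 7
--- LRU ---
  step 0: ref 1 -> FAULT, frames=[1,-,-] (faults so far: 1)
  step 1: ref 4 -> FAULT, frames=[1,4,-] (faults so far: 2)
  step 2: ref 2 -> FAULT, frames=[1,4,2] (faults so far: 3)
  step 3: ref 2 -> HIT, frames=[1,4,2] (faults so far: 3)
  step 4: ref 2 -> HIT, frames=[1,4,2] (faults so far: 3)
  step 5: ref 1 -> HIT, frames=[1,4,2] (faults so far: 3)
  step 6: ref 1 -> HIT, frames=[1,4,2] (faults so far: 3)
  step 7: ref 5 -> FAULT, evict 4, frames=[1,5,2] (faults so far: 4)
  step 8: ref 3 -> FAULT, evict 2, frames=[1,5,3] (faults so far: 5)
  step 9: ref 4 -> FAULT, evict 1, frames=[4,5,3] (faults so far: 6)
  step 10: ref 6 -> FAULT, evict 5, frames=[4,6,3] (faults so far: 7)
  LRU total faults: 7
--- Optimal ---
  step 0: ref 1 -> FAULT, frames=[1,-,-] (faults so far: 1)
  step 1: ref 4 -> FAULT, frames=[1,4,-] (faults so far: 2)
  step 2: ref 2 -> FAULT, frames=[1,4,2] (faults so far: 3)
  step 3: ref 2 -> HIT, frames=[1,4,2] (faults so far: 3)
  step 4: ref 2 -> HIT, frames=[1,4,2] (faults so far: 3)
  step 5: ref 1 -> HIT, frames=[1,4,2] (faults so far: 3)
  step 6: ref 1 -> HIT, frames=[1,4,2] (faults so far: 3)
  step 7: ref 5 -> FAULT, evict 1, frames=[5,4,2] (faults so far: 4)
  step 8: ref 3 -> FAULT, evict 2, frames=[5,4,3] (faults so far: 5)
  step 9: ref 4 -> HIT, frames=[5,4,3] (faults so far: 5)
  step 10: ref 6 -> FAULT, evict 3, frames=[5,4,6] (faults so far: 6)
  Optimal total faults: 6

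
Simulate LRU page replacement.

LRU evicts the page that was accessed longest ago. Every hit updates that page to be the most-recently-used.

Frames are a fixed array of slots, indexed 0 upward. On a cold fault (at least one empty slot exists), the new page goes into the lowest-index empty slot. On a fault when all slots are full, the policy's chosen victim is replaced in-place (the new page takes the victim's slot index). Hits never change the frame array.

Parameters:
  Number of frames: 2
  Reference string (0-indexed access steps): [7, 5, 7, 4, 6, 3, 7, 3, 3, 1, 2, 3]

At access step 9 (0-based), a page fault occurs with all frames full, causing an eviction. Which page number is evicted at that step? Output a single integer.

Step 0: ref 7 -> FAULT, frames=[7,-]
Step 1: ref 5 -> FAULT, frames=[7,5]
Step 2: ref 7 -> HIT, frames=[7,5]
Step 3: ref 4 -> FAULT, evict 5, frames=[7,4]
Step 4: ref 6 -> FAULT, evict 7, frames=[6,4]
Step 5: ref 3 -> FAULT, evict 4, frames=[6,3]
Step 6: ref 7 -> FAULT, evict 6, frames=[7,3]
Step 7: ref 3 -> HIT, frames=[7,3]
Step 8: ref 3 -> HIT, frames=[7,3]
Step 9: ref 1 -> FAULT, evict 7, frames=[1,3]
At step 9: evicted page 7

Answer: 7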